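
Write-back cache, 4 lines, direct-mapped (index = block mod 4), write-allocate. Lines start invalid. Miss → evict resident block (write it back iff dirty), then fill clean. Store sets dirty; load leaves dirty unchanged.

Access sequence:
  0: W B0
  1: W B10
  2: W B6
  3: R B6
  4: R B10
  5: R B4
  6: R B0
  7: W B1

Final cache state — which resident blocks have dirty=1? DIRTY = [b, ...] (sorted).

DIRTY = [1]

0: W B0 -> L0 miss  d=D]
1: W B10 -> L2 miss  d=D]
2: W B6 -> L2 miss wb->B10  d=D]
3: R B6 -> L2 hit  d=D]
4: R B10 -> L2 miss wb->B6  d=-]
5: R B4 -> L0 miss wb->B0  d=-]
6: R B0 -> L0 miss  d=-]
7: W B1 -> L1 miss  d=D]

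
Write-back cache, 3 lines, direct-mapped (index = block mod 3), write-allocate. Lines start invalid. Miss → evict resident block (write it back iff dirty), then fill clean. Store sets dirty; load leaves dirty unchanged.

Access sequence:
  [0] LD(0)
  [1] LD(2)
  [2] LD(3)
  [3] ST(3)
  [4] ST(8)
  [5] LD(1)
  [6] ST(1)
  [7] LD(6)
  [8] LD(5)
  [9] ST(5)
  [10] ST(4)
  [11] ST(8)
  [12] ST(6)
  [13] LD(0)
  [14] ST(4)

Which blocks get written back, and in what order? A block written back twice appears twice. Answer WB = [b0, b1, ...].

WB = [3, 8, 1, 5, 6]

0: R B0 -> L0 miss  d=-]
1: R B2 -> L2 miss  d=-]
2: R B3 -> L0 miss  d=-]
3: W B3 -> L0 hit  d=D]
4: W B8 -> L2 miss  d=D]
5: R B1 -> L1 miss  d=-]
6: W B1 -> L1 hit  d=D]
7: R B6 -> L0 miss wb->B3  d=-]
8: R B5 -> L2 miss wb->B8  d=-]
9: W B5 -> L2 hit  d=D]
10: W B4 -> L1 miss wb->B1  d=D]
11: W B8 -> L2 miss wb->B5  d=D]
12: W B6 -> L0 hit  d=D]
13: R B0 -> L0 miss wb->B6  d=-]
14: W B4 -> L1 hit  d=D]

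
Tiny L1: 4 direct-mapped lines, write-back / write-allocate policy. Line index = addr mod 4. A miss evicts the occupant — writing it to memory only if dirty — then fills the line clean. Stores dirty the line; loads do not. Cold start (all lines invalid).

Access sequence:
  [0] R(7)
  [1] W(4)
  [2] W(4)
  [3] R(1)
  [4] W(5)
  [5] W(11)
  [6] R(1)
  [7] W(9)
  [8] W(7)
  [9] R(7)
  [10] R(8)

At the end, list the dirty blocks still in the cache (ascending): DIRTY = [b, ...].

DIRTY = [7, 9]

0: R B7 -> L3 miss  d=-]
1: W B4 -> L0 miss  d=D]
2: W B4 -> L0 hit  d=D]
3: R B1 -> L1 miss  d=-]
4: W B5 -> L1 miss  d=D]
5: W B11 -> L3 miss  d=D]
6: R B1 -> L1 miss wb->B5  d=-]
7: W B9 -> L1 miss  d=D]
8: W B7 -> L3 miss wb->B11  d=D]
9: R B7 -> L3 hit  d=D]
10: R B8 -> L0 miss wb->B4  d=-]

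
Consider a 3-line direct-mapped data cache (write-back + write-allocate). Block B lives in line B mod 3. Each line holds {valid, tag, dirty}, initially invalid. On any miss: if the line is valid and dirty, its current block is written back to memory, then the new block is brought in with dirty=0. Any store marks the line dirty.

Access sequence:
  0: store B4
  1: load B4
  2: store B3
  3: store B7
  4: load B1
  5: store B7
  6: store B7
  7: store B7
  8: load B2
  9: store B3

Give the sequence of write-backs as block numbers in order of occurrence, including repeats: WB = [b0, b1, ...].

WB = [4, 7]

0: W B4 → L1 miss [D]
1: R B4 → L1 hit [D]
2: W B3 → L0 miss [D]
3: W B7 → L1 miss wb→B4 [D]
4: R B1 → L1 miss wb→B7 [-]
5: W B7 → L1 miss [D]
6: W B7 → L1 hit [D]
7: W B7 → L1 hit [D]
8: R B2 → L2 miss [-]
9: W B3 → L0 hit [D]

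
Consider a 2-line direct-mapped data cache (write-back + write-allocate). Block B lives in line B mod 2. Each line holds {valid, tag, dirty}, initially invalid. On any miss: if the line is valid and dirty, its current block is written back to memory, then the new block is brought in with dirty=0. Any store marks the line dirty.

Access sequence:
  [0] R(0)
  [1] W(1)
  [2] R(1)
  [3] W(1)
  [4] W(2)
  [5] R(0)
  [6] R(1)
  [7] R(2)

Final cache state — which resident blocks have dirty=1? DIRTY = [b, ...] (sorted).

0: R B0 -> L0 miss  d=-]
1: W B1 -> L1 miss  d=D]
2: R B1 -> L1 hit  d=D]
3: W B1 -> L1 hit  d=D]
4: W B2 -> L0 miss  d=D]
5: R B0 -> L0 miss wb->B2  d=-]
6: R B1 -> L1 hit  d=D]
7: R B2 -> L0 miss  d=-]

DIRTY = [1]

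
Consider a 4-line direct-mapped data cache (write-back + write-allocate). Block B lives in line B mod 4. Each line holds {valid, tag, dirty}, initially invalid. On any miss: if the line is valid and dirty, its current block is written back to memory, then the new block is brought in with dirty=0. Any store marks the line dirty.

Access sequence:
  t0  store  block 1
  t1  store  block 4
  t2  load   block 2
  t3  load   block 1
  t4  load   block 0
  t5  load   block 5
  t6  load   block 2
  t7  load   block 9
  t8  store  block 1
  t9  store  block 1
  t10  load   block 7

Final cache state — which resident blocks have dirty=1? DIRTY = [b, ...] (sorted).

DIRTY = [1]

0: W B1 → L1 miss [D]
1: W B4 → L0 miss [D]
2: R B2 → L2 miss [-]
3: R B1 → L1 hit [D]
4: R B0 → L0 miss wb→B4 [-]
5: R B5 → L1 miss wb→B1 [-]
6: R B2 → L2 hit [-]
7: R B9 → L1 miss [-]
8: W B1 → L1 miss [D]
9: W B1 → L1 hit [D]
10: R B7 → L3 miss [-]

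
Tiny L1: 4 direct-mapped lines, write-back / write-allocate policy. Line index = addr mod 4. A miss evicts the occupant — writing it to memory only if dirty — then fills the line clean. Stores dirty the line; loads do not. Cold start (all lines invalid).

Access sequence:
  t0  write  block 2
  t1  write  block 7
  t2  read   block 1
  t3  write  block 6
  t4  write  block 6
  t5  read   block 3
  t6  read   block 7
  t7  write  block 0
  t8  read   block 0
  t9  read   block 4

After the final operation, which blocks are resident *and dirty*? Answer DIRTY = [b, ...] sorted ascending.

0: W B2 -> L2 miss  d=D]
1: W B7 -> L3 miss  d=D]
2: R B1 -> L1 miss  d=-]
3: W B6 -> L2 miss wb->B2  d=D]
4: W B6 -> L2 hit  d=D]
5: R B3 -> L3 miss wb->B7  d=-]
6: R B7 -> L3 miss  d=-]
7: W B0 -> L0 miss  d=D]
8: R B0 -> L0 hit  d=D]
9: R B4 -> L0 miss wb->B0  d=-]

DIRTY = [6]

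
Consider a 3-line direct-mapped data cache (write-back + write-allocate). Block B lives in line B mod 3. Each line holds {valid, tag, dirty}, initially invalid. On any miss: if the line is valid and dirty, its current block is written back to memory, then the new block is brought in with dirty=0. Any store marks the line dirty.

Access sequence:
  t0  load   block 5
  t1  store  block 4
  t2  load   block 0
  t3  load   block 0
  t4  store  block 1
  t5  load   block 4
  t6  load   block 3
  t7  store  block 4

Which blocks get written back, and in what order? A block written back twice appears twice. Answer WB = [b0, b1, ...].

  0 | R B5 → L2 miss [-]
  1 | W B4 → L1 miss [D]
  2 | R B0 → L0 miss [-]
  3 | R B0 → L0 hit [-]
  4 | W B1 → L1 miss wb→B4 [D]
  5 | R B4 → L1 miss wb→B1 [-]
  6 | R B3 → L0 miss [-]
  7 | W B4 → L1 hit [D]

WB = [4, 1]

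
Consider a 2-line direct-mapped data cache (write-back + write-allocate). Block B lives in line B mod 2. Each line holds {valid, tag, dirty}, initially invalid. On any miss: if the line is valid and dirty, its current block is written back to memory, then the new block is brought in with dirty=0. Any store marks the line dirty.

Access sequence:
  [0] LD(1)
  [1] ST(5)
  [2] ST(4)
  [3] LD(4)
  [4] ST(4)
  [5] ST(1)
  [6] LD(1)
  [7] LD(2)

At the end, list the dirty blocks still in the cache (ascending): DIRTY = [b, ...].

DIRTY = [1]

0: R B1 → L1 miss [-]
1: W B5 → L1 miss [D]
2: W B4 → L0 miss [D]
3: R B4 → L0 hit [D]
4: W B4 → L0 hit [D]
5: W B1 → L1 miss wb→B5 [D]
6: R B1 → L1 hit [D]
7: R B2 → L0 miss wb→B4 [-]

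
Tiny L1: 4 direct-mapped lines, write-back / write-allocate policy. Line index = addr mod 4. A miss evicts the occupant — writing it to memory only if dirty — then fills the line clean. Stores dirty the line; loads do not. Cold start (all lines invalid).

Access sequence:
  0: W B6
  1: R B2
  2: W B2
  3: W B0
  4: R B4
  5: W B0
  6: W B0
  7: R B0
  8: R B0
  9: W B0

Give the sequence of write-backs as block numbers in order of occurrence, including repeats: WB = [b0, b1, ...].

WB = [6, 0]

  0 | W B6 → L2 miss [D]
  1 | R B2 → L2 miss wb→B6 [-]
  2 | W B2 → L2 hit [D]
  3 | W B0 → L0 miss [D]
  4 | R B4 → L0 miss wb→B0 [-]
  5 | W B0 → L0 miss [D]
  6 | W B0 → L0 hit [D]
  7 | R B0 → L0 hit [D]
  8 | R B0 → L0 hit [D]
  9 | W B0 → L0 hit [D]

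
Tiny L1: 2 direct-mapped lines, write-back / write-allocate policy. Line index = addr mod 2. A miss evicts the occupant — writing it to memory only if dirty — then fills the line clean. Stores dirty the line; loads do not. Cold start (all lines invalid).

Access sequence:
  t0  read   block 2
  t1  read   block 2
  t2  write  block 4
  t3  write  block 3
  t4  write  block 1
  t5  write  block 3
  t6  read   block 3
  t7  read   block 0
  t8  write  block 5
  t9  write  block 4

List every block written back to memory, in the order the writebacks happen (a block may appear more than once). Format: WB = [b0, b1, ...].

WB = [3, 1, 4, 3]

0: R B2 → L0 miss [-]
1: R B2 → L0 hit [-]
2: W B4 → L0 miss [D]
3: W B3 → L1 miss [D]
4: W B1 → L1 miss wb→B3 [D]
5: W B3 → L1 miss wb→B1 [D]
6: R B3 → L1 hit [D]
7: R B0 → L0 miss wb→B4 [-]
8: W B5 → L1 miss wb→B3 [D]
9: W B4 → L0 miss [D]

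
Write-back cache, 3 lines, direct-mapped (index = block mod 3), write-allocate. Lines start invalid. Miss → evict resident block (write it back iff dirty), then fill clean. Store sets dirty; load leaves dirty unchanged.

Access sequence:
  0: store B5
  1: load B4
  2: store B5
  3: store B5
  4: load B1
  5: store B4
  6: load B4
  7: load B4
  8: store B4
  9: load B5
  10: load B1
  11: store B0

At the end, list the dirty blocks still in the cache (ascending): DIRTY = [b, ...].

  0 | W B5 → L2 miss [D]
  1 | R B4 → L1 miss [-]
  2 | W B5 → L2 hit [D]
  3 | W B5 → L2 hit [D]
  4 | R B1 → L1 miss [-]
  5 | W B4 → L1 miss [D]
  6 | R B4 → L1 hit [D]
  7 | R B4 → L1 hit [D]
  8 | W B4 → L1 hit [D]
  9 | R B5 → L2 hit [D]
  10 | R B1 → L1 miss wb→B4 [-]
  11 | W B0 → L0 miss [D]

DIRTY = [0, 5]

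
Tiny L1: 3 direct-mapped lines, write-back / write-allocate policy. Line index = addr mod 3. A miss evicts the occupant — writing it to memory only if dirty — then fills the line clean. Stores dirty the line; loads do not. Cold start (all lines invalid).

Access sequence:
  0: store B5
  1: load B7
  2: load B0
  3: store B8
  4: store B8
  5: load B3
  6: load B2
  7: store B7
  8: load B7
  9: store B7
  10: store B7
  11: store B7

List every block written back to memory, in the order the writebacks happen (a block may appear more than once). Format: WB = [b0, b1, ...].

WB = [5, 8]

0: W B5 -> L2 miss  d=D]
1: R B7 -> L1 miss  d=-]
2: R B0 -> L0 miss  d=-]
3: W B8 -> L2 miss wb->B5  d=D]
4: W B8 -> L2 hit  d=D]
5: R B3 -> L0 miss  d=-]
6: R B2 -> L2 miss wb->B8  d=-]
7: W B7 -> L1 hit  d=D]
8: R B7 -> L1 hit  d=D]
9: W B7 -> L1 hit  d=D]
10: W B7 -> L1 hit  d=D]
11: W B7 -> L1 hit  d=D]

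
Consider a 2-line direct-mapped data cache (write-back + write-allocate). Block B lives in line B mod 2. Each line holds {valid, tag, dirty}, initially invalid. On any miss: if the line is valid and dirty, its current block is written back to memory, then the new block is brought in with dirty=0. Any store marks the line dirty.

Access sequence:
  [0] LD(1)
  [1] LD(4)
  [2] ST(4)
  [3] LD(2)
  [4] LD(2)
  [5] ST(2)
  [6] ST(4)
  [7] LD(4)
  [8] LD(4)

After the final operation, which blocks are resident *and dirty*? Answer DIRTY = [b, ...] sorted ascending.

0: R B1 → L1 miss [-]
1: R B4 → L0 miss [-]
2: W B4 → L0 hit [D]
3: R B2 → L0 miss wb→B4 [-]
4: R B2 → L0 hit [-]
5: W B2 → L0 hit [D]
6: W B4 → L0 miss wb→B2 [D]
7: R B4 → L0 hit [D]
8: R B4 → L0 hit [D]

DIRTY = [4]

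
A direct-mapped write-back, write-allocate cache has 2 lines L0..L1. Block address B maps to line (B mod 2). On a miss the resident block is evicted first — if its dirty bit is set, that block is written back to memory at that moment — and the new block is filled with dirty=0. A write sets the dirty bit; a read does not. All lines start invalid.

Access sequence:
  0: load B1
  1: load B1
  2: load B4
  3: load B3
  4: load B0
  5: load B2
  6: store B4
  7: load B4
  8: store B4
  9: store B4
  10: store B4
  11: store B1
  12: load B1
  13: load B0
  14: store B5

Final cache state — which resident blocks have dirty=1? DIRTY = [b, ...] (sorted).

0: R B1 -> L1 miss  d=-]
1: R B1 -> L1 hit  d=-]
2: R B4 -> L0 miss  d=-]
3: R B3 -> L1 miss  d=-]
4: R B0 -> L0 miss  d=-]
5: R B2 -> L0 miss  d=-]
6: W B4 -> L0 miss  d=D]
7: R B4 -> L0 hit  d=D]
8: W B4 -> L0 hit  d=D]
9: W B4 -> L0 hit  d=D]
10: W B4 -> L0 hit  d=D]
11: W B1 -> L1 miss  d=D]
12: R B1 -> L1 hit  d=D]
13: R B0 -> L0 miss wb->B4  d=-]
14: W B5 -> L1 miss wb->B1  d=D]

DIRTY = [5]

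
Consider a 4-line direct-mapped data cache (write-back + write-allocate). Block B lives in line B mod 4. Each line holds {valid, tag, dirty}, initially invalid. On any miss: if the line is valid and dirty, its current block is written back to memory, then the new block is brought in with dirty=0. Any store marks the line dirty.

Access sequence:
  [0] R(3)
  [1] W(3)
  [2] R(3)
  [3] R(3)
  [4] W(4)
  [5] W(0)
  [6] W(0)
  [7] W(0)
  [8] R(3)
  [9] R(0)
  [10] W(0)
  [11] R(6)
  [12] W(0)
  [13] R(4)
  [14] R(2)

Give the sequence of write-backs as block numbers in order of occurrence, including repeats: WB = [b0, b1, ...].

WB = [4, 0]

  0 | R B3 → L3 miss [-]
  1 | W B3 → L3 hit [D]
  2 | R B3 → L3 hit [D]
  3 | R B3 → L3 hit [D]
  4 | W B4 → L0 miss [D]
  5 | W B0 → L0 miss wb→B4 [D]
  6 | W B0 → L0 hit [D]
  7 | W B0 → L0 hit [D]
  8 | R B3 → L3 hit [D]
  9 | R B0 → L0 hit [D]
  10 | W B0 → L0 hit [D]
  11 | R B6 → L2 miss [-]
  12 | W B0 → L0 hit [D]
  13 | R B4 → L0 miss wb→B0 [-]
  14 | R B2 → L2 miss [-]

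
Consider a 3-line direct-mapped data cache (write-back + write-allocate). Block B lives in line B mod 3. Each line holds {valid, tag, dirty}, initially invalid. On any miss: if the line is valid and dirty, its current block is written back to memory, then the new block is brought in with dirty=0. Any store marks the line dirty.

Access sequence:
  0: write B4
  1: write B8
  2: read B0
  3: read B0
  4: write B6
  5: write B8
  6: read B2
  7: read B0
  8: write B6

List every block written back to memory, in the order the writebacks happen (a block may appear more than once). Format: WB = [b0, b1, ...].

0: W B4 → L1 miss [D]
1: W B8 → L2 miss [D]
2: R B0 → L0 miss [-]
3: R B0 → L0 hit [-]
4: W B6 → L0 miss [D]
5: W B8 → L2 hit [D]
6: R B2 → L2 miss wb→B8 [-]
7: R B0 → L0 miss wb→B6 [-]
8: W B6 → L0 miss [D]

WB = [8, 6]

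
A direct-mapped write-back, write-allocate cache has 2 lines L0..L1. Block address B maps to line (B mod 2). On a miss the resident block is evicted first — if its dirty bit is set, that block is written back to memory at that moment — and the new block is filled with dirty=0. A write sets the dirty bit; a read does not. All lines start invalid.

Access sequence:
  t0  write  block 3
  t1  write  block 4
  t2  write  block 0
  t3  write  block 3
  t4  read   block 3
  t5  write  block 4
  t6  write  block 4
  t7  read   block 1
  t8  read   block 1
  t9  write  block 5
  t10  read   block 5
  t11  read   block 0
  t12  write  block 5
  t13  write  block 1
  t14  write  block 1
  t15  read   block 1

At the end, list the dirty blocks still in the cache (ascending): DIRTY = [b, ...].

0: W B3 -> L1 miss  d=D]
1: W B4 -> L0 miss  d=D]
2: W B0 -> L0 miss wb->B4  d=D]
3: W B3 -> L1 hit  d=D]
4: R B3 -> L1 hit  d=D]
5: W B4 -> L0 miss wb->B0  d=D]
6: W B4 -> L0 hit  d=D]
7: R B1 -> L1 miss wb->B3  d=-]
8: R B1 -> L1 hit  d=-]
9: W B5 -> L1 miss  d=D]
10: R B5 -> L1 hit  d=D]
11: R B0 -> L0 miss wb->B4  d=-]
12: W B5 -> L1 hit  d=D]
13: W B1 -> L1 miss wb->B5  d=D]
14: W B1 -> L1 hit  d=D]
15: R B1 -> L1 hit  d=D]

DIRTY = [1]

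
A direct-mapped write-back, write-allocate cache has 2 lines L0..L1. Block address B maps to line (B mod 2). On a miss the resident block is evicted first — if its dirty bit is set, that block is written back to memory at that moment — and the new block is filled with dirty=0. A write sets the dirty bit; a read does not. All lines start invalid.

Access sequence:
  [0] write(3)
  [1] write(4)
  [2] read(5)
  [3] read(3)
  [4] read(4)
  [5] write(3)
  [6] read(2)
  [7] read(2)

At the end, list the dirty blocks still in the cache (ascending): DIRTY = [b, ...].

0: W B3 → L1 miss [D]
1: W B4 → L0 miss [D]
2: R B5 → L1 miss wb→B3 [-]
3: R B3 → L1 miss [-]
4: R B4 → L0 hit [D]
5: W B3 → L1 hit [D]
6: R B2 → L0 miss wb→B4 [-]
7: R B2 → L0 hit [-]

DIRTY = [3]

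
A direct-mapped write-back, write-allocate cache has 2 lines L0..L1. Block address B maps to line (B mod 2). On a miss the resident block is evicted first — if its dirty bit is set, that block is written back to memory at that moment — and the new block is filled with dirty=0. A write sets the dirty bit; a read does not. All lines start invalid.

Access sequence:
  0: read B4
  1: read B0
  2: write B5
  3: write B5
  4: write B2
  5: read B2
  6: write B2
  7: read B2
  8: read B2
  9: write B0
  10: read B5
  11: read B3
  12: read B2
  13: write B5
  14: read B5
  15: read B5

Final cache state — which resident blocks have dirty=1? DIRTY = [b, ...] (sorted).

DIRTY = [5]

  0 | R B4 → L0 miss [-]
  1 | R B0 → L0 miss [-]
  2 | W B5 → L1 miss [D]
  3 | W B5 → L1 hit [D]
  4 | W B2 → L0 miss [D]
  5 | R B2 → L0 hit [D]
  6 | W B2 → L0 hit [D]
  7 | R B2 → L0 hit [D]
  8 | R B2 → L0 hit [D]
  9 | W B0 → L0 miss wb→B2 [D]
  10 | R B5 → L1 hit [D]
  11 | R B3 → L1 miss wb→B5 [-]
  12 | R B2 → L0 miss wb→B0 [-]
  13 | W B5 → L1 miss [D]
  14 | R B5 → L1 hit [D]
  15 | R B5 → L1 hit [D]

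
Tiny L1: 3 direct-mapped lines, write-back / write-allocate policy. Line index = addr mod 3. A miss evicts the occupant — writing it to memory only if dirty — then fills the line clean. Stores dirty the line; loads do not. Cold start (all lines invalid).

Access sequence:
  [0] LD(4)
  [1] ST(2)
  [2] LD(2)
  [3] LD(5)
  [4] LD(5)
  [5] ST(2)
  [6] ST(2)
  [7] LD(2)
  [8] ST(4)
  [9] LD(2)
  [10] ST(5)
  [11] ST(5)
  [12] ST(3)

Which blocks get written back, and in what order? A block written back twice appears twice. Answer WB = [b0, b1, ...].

  0 | R B4 → L1 miss [-]
  1 | W B2 → L2 miss [D]
  2 | R B2 → L2 hit [D]
  3 | R B5 → L2 miss wb→B2 [-]
  4 | R B5 → L2 hit [-]
  5 | W B2 → L2 miss [D]
  6 | W B2 → L2 hit [D]
  7 | R B2 → L2 hit [D]
  8 | W B4 → L1 hit [D]
  9 | R B2 → L2 hit [D]
  10 | W B5 → L2 miss wb→B2 [D]
  11 | W B5 → L2 hit [D]
  12 | W B3 → L0 miss [D]

WB = [2, 2]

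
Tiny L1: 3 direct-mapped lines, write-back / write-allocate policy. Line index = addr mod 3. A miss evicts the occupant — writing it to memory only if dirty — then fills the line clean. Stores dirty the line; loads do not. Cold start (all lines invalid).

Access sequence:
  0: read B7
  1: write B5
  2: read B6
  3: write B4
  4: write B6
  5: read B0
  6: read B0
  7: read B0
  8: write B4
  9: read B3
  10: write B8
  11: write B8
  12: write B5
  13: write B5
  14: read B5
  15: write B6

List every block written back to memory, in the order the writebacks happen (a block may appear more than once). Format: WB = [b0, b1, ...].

0: R B7 → L1 miss [-]
1: W B5 → L2 miss [D]
2: R B6 → L0 miss [-]
3: W B4 → L1 miss [D]
4: W B6 → L0 hit [D]
5: R B0 → L0 miss wb→B6 [-]
6: R B0 → L0 hit [-]
7: R B0 → L0 hit [-]
8: W B4 → L1 hit [D]
9: R B3 → L0 miss [-]
10: W B8 → L2 miss wb→B5 [D]
11: W B8 → L2 hit [D]
12: W B5 → L2 miss wb→B8 [D]
13: W B5 → L2 hit [D]
14: R B5 → L2 hit [D]
15: W B6 → L0 miss [D]

WB = [6, 5, 8]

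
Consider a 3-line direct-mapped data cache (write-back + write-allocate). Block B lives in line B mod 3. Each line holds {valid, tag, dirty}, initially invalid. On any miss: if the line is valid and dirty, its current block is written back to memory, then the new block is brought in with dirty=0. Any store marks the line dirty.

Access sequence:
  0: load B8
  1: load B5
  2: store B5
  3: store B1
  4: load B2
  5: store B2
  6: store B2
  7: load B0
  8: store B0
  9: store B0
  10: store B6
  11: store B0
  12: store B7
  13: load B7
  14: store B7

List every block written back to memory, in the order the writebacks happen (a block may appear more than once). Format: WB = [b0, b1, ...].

0: R B8 -> L2 miss  d=-]
1: R B5 -> L2 miss  d=-]
2: W B5 -> L2 hit  d=D]
3: W B1 -> L1 miss  d=D]
4: R B2 -> L2 miss wb->B5  d=-]
5: W B2 -> L2 hit  d=D]
6: W B2 -> L2 hit  d=D]
7: R B0 -> L0 miss  d=-]
8: W B0 -> L0 hit  d=D]
9: W B0 -> L0 hit  d=D]
10: W B6 -> L0 miss wb->B0  d=D]
11: W B0 -> L0 miss wb->B6  d=D]
12: W B7 -> L1 miss wb->B1  d=D]
13: R B7 -> L1 hit  d=D]
14: W B7 -> L1 hit  d=D]

WB = [5, 0, 6, 1]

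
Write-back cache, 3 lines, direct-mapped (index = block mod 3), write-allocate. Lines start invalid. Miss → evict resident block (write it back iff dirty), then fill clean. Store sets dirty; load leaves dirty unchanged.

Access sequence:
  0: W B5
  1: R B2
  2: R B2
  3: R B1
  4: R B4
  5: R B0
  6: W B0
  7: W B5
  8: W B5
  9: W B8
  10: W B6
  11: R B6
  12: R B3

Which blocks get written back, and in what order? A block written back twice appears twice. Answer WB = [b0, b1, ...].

0: W B5 → L2 miss [D]
1: R B2 → L2 miss wb→B5 [-]
2: R B2 → L2 hit [-]
3: R B1 → L1 miss [-]
4: R B4 → L1 miss [-]
5: R B0 → L0 miss [-]
6: W B0 → L0 hit [D]
7: W B5 → L2 miss [D]
8: W B5 → L2 hit [D]
9: W B8 → L2 miss wb→B5 [D]
10: W B6 → L0 miss wb→B0 [D]
11: R B6 → L0 hit [D]
12: R B3 → L0 miss wb→B6 [-]

WB = [5, 5, 0, 6]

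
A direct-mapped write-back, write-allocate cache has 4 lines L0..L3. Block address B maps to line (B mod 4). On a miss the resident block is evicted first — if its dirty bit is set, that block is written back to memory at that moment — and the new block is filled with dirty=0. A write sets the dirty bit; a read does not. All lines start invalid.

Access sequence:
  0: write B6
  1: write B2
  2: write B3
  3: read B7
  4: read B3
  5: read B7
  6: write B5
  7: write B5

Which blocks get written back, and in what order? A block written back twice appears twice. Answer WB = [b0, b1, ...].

WB = [6, 3]

0: W B6 → L2 miss [D]
1: W B2 → L2 miss wb→B6 [D]
2: W B3 → L3 miss [D]
3: R B7 → L3 miss wb→B3 [-]
4: R B3 → L3 miss [-]
5: R B7 → L3 miss [-]
6: W B5 → L1 miss [D]
7: W B5 → L1 hit [D]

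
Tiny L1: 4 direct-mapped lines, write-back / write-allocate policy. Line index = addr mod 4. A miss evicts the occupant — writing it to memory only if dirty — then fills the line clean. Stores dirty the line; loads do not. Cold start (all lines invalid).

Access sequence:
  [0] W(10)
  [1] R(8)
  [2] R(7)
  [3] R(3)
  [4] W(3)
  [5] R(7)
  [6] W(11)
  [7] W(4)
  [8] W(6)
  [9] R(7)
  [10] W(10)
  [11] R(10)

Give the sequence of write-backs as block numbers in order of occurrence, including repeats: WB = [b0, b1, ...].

WB = [3, 10, 11, 6]

0: W B10 → L2 miss [D]
1: R B8 → L0 miss [-]
2: R B7 → L3 miss [-]
3: R B3 → L3 miss [-]
4: W B3 → L3 hit [D]
5: R B7 → L3 miss wb→B3 [-]
6: W B11 → L3 miss [D]
7: W B4 → L0 miss [D]
8: W B6 → L2 miss wb→B10 [D]
9: R B7 → L3 miss wb→B11 [-]
10: W B10 → L2 miss wb→B6 [D]
11: R B10 → L2 hit [D]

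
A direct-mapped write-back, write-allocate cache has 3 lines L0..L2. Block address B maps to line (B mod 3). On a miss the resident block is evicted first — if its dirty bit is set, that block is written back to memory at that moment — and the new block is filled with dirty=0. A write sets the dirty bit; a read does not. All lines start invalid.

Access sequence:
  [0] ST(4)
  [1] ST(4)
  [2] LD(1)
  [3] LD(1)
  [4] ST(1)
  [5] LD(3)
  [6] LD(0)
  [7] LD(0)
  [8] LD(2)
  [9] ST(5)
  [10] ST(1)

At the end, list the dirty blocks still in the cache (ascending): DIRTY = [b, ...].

0: W B4 → L1 miss [D]
1: W B4 → L1 hit [D]
2: R B1 → L1 miss wb→B4 [-]
3: R B1 → L1 hit [-]
4: W B1 → L1 hit [D]
5: R B3 → L0 miss [-]
6: R B0 → L0 miss [-]
7: R B0 → L0 hit [-]
8: R B2 → L2 miss [-]
9: W B5 → L2 miss [D]
10: W B1 → L1 hit [D]

DIRTY = [1, 5]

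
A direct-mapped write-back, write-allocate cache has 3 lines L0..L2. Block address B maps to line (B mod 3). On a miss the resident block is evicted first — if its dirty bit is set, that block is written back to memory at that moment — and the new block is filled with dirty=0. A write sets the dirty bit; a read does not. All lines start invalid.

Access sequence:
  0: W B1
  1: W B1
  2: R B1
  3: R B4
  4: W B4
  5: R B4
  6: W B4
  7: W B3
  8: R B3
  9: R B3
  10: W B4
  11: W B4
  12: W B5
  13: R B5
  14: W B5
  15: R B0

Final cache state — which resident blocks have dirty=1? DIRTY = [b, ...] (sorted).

DIRTY = [4, 5]

0: W B1 -> L1 miss  d=D]
1: W B1 -> L1 hit  d=D]
2: R B1 -> L1 hit  d=D]
3: R B4 -> L1 miss wb->B1  d=-]
4: W B4 -> L1 hit  d=D]
5: R B4 -> L1 hit  d=D]
6: W B4 -> L1 hit  d=D]
7: W B3 -> L0 miss  d=D]
8: R B3 -> L0 hit  d=D]
9: R B3 -> L0 hit  d=D]
10: W B4 -> L1 hit  d=D]
11: W B4 -> L1 hit  d=D]
12: W B5 -> L2 miss  d=D]
13: R B5 -> L2 hit  d=D]
14: W B5 -> L2 hit  d=D]
15: R B0 -> L0 miss wb->B3  d=-]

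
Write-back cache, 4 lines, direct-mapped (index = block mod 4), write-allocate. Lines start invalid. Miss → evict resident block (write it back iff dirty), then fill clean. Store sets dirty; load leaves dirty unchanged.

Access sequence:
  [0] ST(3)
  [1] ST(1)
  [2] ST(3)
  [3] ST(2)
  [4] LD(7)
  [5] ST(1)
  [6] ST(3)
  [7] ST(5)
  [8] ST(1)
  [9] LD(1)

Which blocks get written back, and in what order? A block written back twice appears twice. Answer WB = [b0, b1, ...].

WB = [3, 1, 5]

  0 | W B3 → L3 miss [D]
  1 | W B1 → L1 miss [D]
  2 | W B3 → L3 hit [D]
  3 | W B2 → L2 miss [D]
  4 | R B7 → L3 miss wb→B3 [-]
  5 | W B1 → L1 hit [D]
  6 | W B3 → L3 miss [D]
  7 | W B5 → L1 miss wb→B1 [D]
  8 | W B1 → L1 miss wb→B5 [D]
  9 | R B1 → L1 hit [D]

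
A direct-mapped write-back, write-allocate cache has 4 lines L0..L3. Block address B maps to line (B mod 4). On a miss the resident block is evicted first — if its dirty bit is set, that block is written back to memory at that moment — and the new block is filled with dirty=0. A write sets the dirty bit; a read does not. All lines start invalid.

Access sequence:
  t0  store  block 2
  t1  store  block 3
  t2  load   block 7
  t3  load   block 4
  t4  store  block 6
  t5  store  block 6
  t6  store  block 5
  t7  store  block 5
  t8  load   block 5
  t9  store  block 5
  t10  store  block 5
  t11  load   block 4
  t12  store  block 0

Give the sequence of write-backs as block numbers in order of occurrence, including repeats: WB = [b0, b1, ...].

0: W B2 -> L2 miss  d=D]
1: W B3 -> L3 miss  d=D]
2: R B7 -> L3 miss wb->B3  d=-]
3: R B4 -> L0 miss  d=-]
4: W B6 -> L2 miss wb->B2  d=D]
5: W B6 -> L2 hit  d=D]
6: W B5 -> L1 miss  d=D]
7: W B5 -> L1 hit  d=D]
8: R B5 -> L1 hit  d=D]
9: W B5 -> L1 hit  d=D]
10: W B5 -> L1 hit  d=D]
11: R B4 -> L0 hit  d=-]
12: W B0 -> L0 miss  d=D]

WB = [3, 2]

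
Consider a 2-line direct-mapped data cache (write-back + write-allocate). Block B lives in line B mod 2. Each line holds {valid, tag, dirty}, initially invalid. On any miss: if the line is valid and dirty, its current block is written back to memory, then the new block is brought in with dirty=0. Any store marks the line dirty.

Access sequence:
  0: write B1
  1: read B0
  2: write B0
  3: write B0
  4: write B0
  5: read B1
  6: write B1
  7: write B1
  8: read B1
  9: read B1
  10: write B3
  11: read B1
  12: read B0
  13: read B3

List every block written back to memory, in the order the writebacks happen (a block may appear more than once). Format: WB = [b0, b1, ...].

  0 | W B1 → L1 miss [D]
  1 | R B0 → L0 miss [-]
  2 | W B0 → L0 hit [D]
  3 | W B0 → L0 hit [D]
  4 | W B0 → L0 hit [D]
  5 | R B1 → L1 hit [D]
  6 | W B1 → L1 hit [D]
  7 | W B1 → L1 hit [D]
  8 | R B1 → L1 hit [D]
  9 | R B1 → L1 hit [D]
  10 | W B3 → L1 miss wb→B1 [D]
  11 | R B1 → L1 miss wb→B3 [-]
  12 | R B0 → L0 hit [D]
  13 | R B3 → L1 miss [-]

WB = [1, 3]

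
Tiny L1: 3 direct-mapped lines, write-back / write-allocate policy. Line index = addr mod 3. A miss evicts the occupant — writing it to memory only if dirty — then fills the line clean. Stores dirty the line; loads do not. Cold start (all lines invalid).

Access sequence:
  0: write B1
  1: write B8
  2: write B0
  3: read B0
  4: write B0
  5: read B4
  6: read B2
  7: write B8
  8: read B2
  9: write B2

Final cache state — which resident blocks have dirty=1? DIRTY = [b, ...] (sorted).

DIRTY = [0, 2]

0: W B1 -> L1 miss  d=D]
1: W B8 -> L2 miss  d=D]
2: W B0 -> L0 miss  d=D]
3: R B0 -> L0 hit  d=D]
4: W B0 -> L0 hit  d=D]
5: R B4 -> L1 miss wb->B1  d=-]
6: R B2 -> L2 miss wb->B8  d=-]
7: W B8 -> L2 miss  d=D]
8: R B2 -> L2 miss wb->B8  d=-]
9: W B2 -> L2 hit  d=D]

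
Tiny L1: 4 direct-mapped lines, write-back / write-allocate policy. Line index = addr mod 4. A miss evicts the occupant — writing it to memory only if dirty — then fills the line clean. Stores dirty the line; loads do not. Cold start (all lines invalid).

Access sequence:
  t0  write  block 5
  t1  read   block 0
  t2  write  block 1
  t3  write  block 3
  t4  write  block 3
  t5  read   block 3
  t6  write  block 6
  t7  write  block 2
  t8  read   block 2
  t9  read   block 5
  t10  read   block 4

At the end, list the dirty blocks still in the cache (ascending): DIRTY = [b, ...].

DIRTY = [2, 3]

0: W B5 → L1 miss [D]
1: R B0 → L0 miss [-]
2: W B1 → L1 miss wb→B5 [D]
3: W B3 → L3 miss [D]
4: W B3 → L3 hit [D]
5: R B3 → L3 hit [D]
6: W B6 → L2 miss [D]
7: W B2 → L2 miss wb→B6 [D]
8: R B2 → L2 hit [D]
9: R B5 → L1 miss wb→B1 [-]
10: R B4 → L0 miss [-]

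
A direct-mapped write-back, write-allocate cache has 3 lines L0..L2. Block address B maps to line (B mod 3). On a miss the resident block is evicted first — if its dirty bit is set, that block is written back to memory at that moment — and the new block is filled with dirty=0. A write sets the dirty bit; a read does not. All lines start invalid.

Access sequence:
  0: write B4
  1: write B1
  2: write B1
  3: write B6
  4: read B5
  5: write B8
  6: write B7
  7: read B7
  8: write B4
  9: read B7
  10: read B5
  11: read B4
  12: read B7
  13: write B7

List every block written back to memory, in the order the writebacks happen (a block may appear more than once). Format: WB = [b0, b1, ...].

0: W B4 -> L1 miss  d=D]
1: W B1 -> L1 miss wb->B4  d=D]
2: W B1 -> L1 hit  d=D]
3: W B6 -> L0 miss  d=D]
4: R B5 -> L2 miss  d=-]
5: W B8 -> L2 miss  d=D]
6: W B7 -> L1 miss wb->B1  d=D]
7: R B7 -> L1 hit  d=D]
8: W B4 -> L1 miss wb->B7  d=D]
9: R B7 -> L1 miss wb->B4  d=-]
10: R B5 -> L2 miss wb->B8  d=-]
11: R B4 -> L1 miss  d=-]
12: R B7 -> L1 miss  d=-]
13: W B7 -> L1 hit  d=D]

WB = [4, 1, 7, 4, 8]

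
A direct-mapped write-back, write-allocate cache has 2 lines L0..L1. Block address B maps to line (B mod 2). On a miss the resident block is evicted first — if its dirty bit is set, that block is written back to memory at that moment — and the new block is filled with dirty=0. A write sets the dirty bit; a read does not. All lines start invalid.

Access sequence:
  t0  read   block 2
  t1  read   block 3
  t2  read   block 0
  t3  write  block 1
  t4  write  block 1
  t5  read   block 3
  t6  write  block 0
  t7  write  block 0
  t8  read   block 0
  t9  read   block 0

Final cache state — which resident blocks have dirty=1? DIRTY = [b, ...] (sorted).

DIRTY = [0]

  0 | R B2 → L0 miss [-]
  1 | R B3 → L1 miss [-]
  2 | R B0 → L0 miss [-]
  3 | W B1 → L1 miss [D]
  4 | W B1 → L1 hit [D]
  5 | R B3 → L1 miss wb→B1 [-]
  6 | W B0 → L0 hit [D]
  7 | W B0 → L0 hit [D]
  8 | R B0 → L0 hit [D]
  9 | R B0 → L0 hit [D]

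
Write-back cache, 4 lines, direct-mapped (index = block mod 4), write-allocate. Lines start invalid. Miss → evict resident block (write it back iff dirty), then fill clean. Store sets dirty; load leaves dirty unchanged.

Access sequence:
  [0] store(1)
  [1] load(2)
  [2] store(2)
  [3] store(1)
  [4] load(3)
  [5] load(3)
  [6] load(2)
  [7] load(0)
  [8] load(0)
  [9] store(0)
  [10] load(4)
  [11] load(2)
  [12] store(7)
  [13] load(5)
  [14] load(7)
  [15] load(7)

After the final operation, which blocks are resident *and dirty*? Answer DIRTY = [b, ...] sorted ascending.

0: W B1 -> L1 miss  d=D]
1: R B2 -> L2 miss  d=-]
2: W B2 -> L2 hit  d=D]
3: W B1 -> L1 hit  d=D]
4: R B3 -> L3 miss  d=-]
5: R B3 -> L3 hit  d=-]
6: R B2 -> L2 hit  d=D]
7: R B0 -> L0 miss  d=-]
8: R B0 -> L0 hit  d=-]
9: W B0 -> L0 hit  d=D]
10: R B4 -> L0 miss wb->B0  d=-]
11: R B2 -> L2 hit  d=D]
12: W B7 -> L3 miss  d=D]
13: R B5 -> L1 miss wb->B1  d=-]
14: R B7 -> L3 hit  d=D]
15: R B7 -> L3 hit  d=D]

DIRTY = [2, 7]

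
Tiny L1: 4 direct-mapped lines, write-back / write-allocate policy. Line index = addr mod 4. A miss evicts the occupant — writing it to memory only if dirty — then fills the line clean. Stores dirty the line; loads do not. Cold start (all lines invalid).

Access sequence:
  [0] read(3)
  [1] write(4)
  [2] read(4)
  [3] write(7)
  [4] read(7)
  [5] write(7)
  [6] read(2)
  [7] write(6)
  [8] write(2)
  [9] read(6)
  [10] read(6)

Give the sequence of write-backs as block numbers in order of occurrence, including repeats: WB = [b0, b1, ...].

  0 | R B3 → L3 miss [-]
  1 | W B4 → L0 miss [D]
  2 | R B4 → L0 hit [D]
  3 | W B7 → L3 miss [D]
  4 | R B7 → L3 hit [D]
  5 | W B7 → L3 hit [D]
  6 | R B2 → L2 miss [-]
  7 | W B6 → L2 miss [D]
  8 | W B2 → L2 miss wb→B6 [D]
  9 | R B6 → L2 miss wb→B2 [-]
  10 | R B6 → L2 hit [-]

WB = [6, 2]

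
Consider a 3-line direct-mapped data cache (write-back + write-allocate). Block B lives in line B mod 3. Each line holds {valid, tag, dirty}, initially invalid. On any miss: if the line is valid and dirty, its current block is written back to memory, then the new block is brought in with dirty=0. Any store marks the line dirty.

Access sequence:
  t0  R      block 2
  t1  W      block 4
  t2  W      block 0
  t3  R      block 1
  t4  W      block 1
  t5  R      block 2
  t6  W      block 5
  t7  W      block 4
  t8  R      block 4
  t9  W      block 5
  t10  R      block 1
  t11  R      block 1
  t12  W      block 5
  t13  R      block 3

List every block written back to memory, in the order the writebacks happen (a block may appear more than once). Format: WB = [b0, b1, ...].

WB = [4, 1, 4, 0]

  0 | R B2 → L2 miss [-]
  1 | W B4 → L1 miss [D]
  2 | W B0 → L0 miss [D]
  3 | R B1 → L1 miss wb→B4 [-]
  4 | W B1 → L1 hit [D]
  5 | R B2 → L2 hit [-]
  6 | W B5 → L2 miss [D]
  7 | W B4 → L1 miss wb→B1 [D]
  8 | R B4 → L1 hit [D]
  9 | W B5 → L2 hit [D]
  10 | R B1 → L1 miss wb→B4 [-]
  11 | R B1 → L1 hit [-]
  12 | W B5 → L2 hit [D]
  13 | R B3 → L0 miss wb→B0 [-]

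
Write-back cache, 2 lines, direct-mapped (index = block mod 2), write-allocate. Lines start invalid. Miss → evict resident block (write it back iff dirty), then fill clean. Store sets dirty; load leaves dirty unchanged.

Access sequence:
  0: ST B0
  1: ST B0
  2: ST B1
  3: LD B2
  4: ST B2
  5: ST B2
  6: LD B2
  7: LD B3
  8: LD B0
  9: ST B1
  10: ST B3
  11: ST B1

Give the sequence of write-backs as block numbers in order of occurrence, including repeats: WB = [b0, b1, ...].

0: W B0 -> L0 miss  d=D]
1: W B0 -> L0 hit  d=D]
2: W B1 -> L1 miss  d=D]
3: R B2 -> L0 miss wb->B0  d=-]
4: W B2 -> L0 hit  d=D]
5: W B2 -> L0 hit  d=D]
6: R B2 -> L0 hit  d=D]
7: R B3 -> L1 miss wb->B1  d=-]
8: R B0 -> L0 miss wb->B2  d=-]
9: W B1 -> L1 miss  d=D]
10: W B3 -> L1 miss wb->B1  d=D]
11: W B1 -> L1 miss wb->B3  d=D]

WB = [0, 1, 2, 1, 3]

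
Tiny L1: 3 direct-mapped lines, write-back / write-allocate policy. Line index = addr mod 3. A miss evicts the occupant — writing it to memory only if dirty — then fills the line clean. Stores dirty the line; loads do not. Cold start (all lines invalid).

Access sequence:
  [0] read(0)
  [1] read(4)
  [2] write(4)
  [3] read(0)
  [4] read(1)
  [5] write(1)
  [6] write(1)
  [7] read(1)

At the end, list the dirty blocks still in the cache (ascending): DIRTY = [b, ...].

0: R B0 → L0 miss [-]
1: R B4 → L1 miss [-]
2: W B4 → L1 hit [D]
3: R B0 → L0 hit [-]
4: R B1 → L1 miss wb→B4 [-]
5: W B1 → L1 hit [D]
6: W B1 → L1 hit [D]
7: R B1 → L1 hit [D]

DIRTY = [1]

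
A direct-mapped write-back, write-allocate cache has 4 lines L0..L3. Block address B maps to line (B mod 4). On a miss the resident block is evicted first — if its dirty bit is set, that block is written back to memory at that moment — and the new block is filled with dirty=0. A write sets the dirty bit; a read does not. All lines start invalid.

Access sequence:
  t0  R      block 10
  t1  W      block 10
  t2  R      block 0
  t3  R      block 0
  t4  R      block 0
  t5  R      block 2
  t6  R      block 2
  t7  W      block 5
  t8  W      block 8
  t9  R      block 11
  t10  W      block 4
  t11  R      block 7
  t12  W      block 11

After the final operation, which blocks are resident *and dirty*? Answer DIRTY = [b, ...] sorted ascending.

DIRTY = [4, 5, 11]

0: R B10 → L2 miss [-]
1: W B10 → L2 hit [D]
2: R B0 → L0 miss [-]
3: R B0 → L0 hit [-]
4: R B0 → L0 hit [-]
5: R B2 → L2 miss wb→B10 [-]
6: R B2 → L2 hit [-]
7: W B5 → L1 miss [D]
8: W B8 → L0 miss [D]
9: R B11 → L3 miss [-]
10: W B4 → L0 miss wb→B8 [D]
11: R B7 → L3 miss [-]
12: W B11 → L3 miss [D]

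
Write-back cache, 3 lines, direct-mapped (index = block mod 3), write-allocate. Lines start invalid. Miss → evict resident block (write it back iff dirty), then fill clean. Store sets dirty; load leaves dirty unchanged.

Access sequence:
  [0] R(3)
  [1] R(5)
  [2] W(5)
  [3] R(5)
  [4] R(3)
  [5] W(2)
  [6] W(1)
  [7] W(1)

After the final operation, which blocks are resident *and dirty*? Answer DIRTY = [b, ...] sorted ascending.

  0 | R B3 → L0 miss [-]
  1 | R B5 → L2 miss [-]
  2 | W B5 → L2 hit [D]
  3 | R B5 → L2 hit [D]
  4 | R B3 → L0 hit [-]
  5 | W B2 → L2 miss wb→B5 [D]
  6 | W B1 → L1 miss [D]
  7 | W B1 → L1 hit [D]

DIRTY = [1, 2]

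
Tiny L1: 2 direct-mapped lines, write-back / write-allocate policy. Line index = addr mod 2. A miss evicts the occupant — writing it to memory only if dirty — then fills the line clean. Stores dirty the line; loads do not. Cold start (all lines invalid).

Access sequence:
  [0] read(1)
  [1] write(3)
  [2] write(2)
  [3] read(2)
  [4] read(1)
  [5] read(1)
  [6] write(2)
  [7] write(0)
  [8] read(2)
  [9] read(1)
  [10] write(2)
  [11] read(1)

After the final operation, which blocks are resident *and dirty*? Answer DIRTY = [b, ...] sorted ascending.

0: R B1 -> L1 miss  d=-]
1: W B3 -> L1 miss  d=D]
2: W B2 -> L0 miss  d=D]
3: R B2 -> L0 hit  d=D]
4: R B1 -> L1 miss wb->B3  d=-]
5: R B1 -> L1 hit  d=-]
6: W B2 -> L0 hit  d=D]
7: W B0 -> L0 miss wb->B2  d=D]
8: R B2 -> L0 miss wb->B0  d=-]
9: R B1 -> L1 hit  d=-]
10: W B2 -> L0 hit  d=D]
11: R B1 -> L1 hit  d=-]

DIRTY = [2]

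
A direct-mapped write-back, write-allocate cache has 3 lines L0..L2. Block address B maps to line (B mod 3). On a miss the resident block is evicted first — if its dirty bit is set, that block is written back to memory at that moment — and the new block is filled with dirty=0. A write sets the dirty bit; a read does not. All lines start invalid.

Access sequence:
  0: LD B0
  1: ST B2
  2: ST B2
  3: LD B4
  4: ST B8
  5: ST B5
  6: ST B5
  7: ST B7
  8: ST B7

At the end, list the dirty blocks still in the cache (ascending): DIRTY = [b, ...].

DIRTY = [5, 7]

0: R B0 → L0 miss [-]
1: W B2 → L2 miss [D]
2: W B2 → L2 hit [D]
3: R B4 → L1 miss [-]
4: W B8 → L2 miss wb→B2 [D]
5: W B5 → L2 miss wb→B8 [D]
6: W B5 → L2 hit [D]
7: W B7 → L1 miss [D]
8: W B7 → L1 hit [D]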